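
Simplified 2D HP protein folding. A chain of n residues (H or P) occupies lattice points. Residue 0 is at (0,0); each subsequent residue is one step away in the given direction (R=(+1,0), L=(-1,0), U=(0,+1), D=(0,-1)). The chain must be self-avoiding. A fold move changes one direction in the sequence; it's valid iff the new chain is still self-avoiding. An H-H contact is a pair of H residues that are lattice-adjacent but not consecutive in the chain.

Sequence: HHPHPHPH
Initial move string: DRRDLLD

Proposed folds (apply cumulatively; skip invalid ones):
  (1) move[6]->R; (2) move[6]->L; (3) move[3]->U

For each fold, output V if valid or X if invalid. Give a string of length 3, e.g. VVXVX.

Answer: XVX

Derivation:
Initial: DRRDLLD -> [(0, 0), (0, -1), (1, -1), (2, -1), (2, -2), (1, -2), (0, -2), (0, -3)]
Fold 1: move[6]->R => DRRDLLR INVALID (collision), skipped
Fold 2: move[6]->L => DRRDLLL VALID
Fold 3: move[3]->U => DRRULLL INVALID (collision), skipped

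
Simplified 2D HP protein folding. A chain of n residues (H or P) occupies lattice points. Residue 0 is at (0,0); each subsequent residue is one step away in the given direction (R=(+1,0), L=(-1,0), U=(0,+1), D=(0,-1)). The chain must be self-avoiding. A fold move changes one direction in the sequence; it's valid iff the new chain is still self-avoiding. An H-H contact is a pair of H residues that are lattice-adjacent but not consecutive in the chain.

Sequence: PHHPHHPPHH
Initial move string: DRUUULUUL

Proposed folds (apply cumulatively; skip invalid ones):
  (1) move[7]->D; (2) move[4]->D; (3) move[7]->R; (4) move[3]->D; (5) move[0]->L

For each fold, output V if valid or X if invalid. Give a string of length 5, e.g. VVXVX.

Answer: XXXXX

Derivation:
Initial: DRUUULUUL -> [(0, 0), (0, -1), (1, -1), (1, 0), (1, 1), (1, 2), (0, 2), (0, 3), (0, 4), (-1, 4)]
Fold 1: move[7]->D => DRUUULUDL INVALID (collision), skipped
Fold 2: move[4]->D => DRUUDLUUL INVALID (collision), skipped
Fold 3: move[7]->R => DRUUULURL INVALID (collision), skipped
Fold 4: move[3]->D => DRUDULUUL INVALID (collision), skipped
Fold 5: move[0]->L => LRUUULUUL INVALID (collision), skipped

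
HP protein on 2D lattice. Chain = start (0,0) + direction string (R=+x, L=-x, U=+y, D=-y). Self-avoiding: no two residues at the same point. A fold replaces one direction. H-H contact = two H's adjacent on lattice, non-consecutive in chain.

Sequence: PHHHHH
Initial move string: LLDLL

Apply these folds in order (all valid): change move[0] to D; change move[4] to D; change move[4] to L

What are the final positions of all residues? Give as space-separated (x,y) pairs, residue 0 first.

Answer: (0,0) (0,-1) (-1,-1) (-1,-2) (-2,-2) (-3,-2)

Derivation:
Initial moves: LLDLL
Fold: move[0]->D => DLDLL (positions: [(0, 0), (0, -1), (-1, -1), (-1, -2), (-2, -2), (-3, -2)])
Fold: move[4]->D => DLDLD (positions: [(0, 0), (0, -1), (-1, -1), (-1, -2), (-2, -2), (-2, -3)])
Fold: move[4]->L => DLDLL (positions: [(0, 0), (0, -1), (-1, -1), (-1, -2), (-2, -2), (-3, -2)])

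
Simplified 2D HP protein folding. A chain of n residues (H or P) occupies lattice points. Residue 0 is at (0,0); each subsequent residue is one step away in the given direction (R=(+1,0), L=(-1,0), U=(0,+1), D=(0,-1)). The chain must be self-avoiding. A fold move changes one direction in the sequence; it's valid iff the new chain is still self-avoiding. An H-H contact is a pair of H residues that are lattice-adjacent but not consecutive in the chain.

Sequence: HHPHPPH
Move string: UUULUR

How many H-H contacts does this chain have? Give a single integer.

Positions: [(0, 0), (0, 1), (0, 2), (0, 3), (-1, 3), (-1, 4), (0, 4)]
H-H contact: residue 3 @(0,3) - residue 6 @(0, 4)

Answer: 1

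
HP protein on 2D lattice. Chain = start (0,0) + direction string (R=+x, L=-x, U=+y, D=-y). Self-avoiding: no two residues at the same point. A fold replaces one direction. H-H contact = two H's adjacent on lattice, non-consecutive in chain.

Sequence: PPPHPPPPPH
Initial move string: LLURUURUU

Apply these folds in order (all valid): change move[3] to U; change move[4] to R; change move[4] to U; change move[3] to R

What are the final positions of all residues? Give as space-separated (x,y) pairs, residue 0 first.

Answer: (0,0) (-1,0) (-2,0) (-2,1) (-1,1) (-1,2) (-1,3) (0,3) (0,4) (0,5)

Derivation:
Initial moves: LLURUURUU
Fold: move[3]->U => LLUUUURUU (positions: [(0, 0), (-1, 0), (-2, 0), (-2, 1), (-2, 2), (-2, 3), (-2, 4), (-1, 4), (-1, 5), (-1, 6)])
Fold: move[4]->R => LLUURURUU (positions: [(0, 0), (-1, 0), (-2, 0), (-2, 1), (-2, 2), (-1, 2), (-1, 3), (0, 3), (0, 4), (0, 5)])
Fold: move[4]->U => LLUUUURUU (positions: [(0, 0), (-1, 0), (-2, 0), (-2, 1), (-2, 2), (-2, 3), (-2, 4), (-1, 4), (-1, 5), (-1, 6)])
Fold: move[3]->R => LLURUURUU (positions: [(0, 0), (-1, 0), (-2, 0), (-2, 1), (-1, 1), (-1, 2), (-1, 3), (0, 3), (0, 4), (0, 5)])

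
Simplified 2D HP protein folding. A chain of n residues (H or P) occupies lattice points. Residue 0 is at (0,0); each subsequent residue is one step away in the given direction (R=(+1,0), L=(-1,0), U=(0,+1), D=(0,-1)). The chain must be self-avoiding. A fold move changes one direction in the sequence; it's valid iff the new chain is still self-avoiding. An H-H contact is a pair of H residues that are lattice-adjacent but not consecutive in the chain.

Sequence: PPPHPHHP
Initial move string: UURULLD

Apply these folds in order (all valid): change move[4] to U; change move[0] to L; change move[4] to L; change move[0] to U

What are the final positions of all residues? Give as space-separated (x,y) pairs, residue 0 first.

Answer: (0,0) (0,1) (0,2) (1,2) (1,3) (0,3) (-1,3) (-1,2)

Derivation:
Initial moves: UURULLD
Fold: move[4]->U => UURUULD (positions: [(0, 0), (0, 1), (0, 2), (1, 2), (1, 3), (1, 4), (0, 4), (0, 3)])
Fold: move[0]->L => LURUULD (positions: [(0, 0), (-1, 0), (-1, 1), (0, 1), (0, 2), (0, 3), (-1, 3), (-1, 2)])
Fold: move[4]->L => LURULLD (positions: [(0, 0), (-1, 0), (-1, 1), (0, 1), (0, 2), (-1, 2), (-2, 2), (-2, 1)])
Fold: move[0]->U => UURULLD (positions: [(0, 0), (0, 1), (0, 2), (1, 2), (1, 3), (0, 3), (-1, 3), (-1, 2)])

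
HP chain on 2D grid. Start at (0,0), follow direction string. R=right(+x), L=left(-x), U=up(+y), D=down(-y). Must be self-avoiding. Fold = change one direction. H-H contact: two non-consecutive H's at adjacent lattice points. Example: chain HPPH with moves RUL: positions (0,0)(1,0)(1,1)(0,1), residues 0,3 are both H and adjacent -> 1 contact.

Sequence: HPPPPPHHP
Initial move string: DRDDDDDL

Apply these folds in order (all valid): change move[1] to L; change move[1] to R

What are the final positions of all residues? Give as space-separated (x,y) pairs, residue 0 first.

Initial moves: DRDDDDDL
Fold: move[1]->L => DLDDDDDL (positions: [(0, 0), (0, -1), (-1, -1), (-1, -2), (-1, -3), (-1, -4), (-1, -5), (-1, -6), (-2, -6)])
Fold: move[1]->R => DRDDDDDL (positions: [(0, 0), (0, -1), (1, -1), (1, -2), (1, -3), (1, -4), (1, -5), (1, -6), (0, -6)])

Answer: (0,0) (0,-1) (1,-1) (1,-2) (1,-3) (1,-4) (1,-5) (1,-6) (0,-6)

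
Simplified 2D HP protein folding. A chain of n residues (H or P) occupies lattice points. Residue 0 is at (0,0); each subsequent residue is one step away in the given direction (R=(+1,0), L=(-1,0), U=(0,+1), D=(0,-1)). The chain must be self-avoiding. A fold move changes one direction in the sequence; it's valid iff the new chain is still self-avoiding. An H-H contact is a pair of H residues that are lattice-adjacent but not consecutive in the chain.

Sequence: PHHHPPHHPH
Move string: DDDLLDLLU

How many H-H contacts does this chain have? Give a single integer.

Answer: 0

Derivation:
Positions: [(0, 0), (0, -1), (0, -2), (0, -3), (-1, -3), (-2, -3), (-2, -4), (-3, -4), (-4, -4), (-4, -3)]
No H-H contacts found.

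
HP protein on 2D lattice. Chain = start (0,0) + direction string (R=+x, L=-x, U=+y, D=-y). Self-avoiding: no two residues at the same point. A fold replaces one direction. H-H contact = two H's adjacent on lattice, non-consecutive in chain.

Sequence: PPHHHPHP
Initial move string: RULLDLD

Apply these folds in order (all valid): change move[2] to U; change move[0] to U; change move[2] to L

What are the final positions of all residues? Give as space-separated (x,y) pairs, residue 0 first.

Answer: (0,0) (0,1) (0,2) (-1,2) (-2,2) (-2,1) (-3,1) (-3,0)

Derivation:
Initial moves: RULLDLD
Fold: move[2]->U => RUULDLD (positions: [(0, 0), (1, 0), (1, 1), (1, 2), (0, 2), (0, 1), (-1, 1), (-1, 0)])
Fold: move[0]->U => UUULDLD (positions: [(0, 0), (0, 1), (0, 2), (0, 3), (-1, 3), (-1, 2), (-2, 2), (-2, 1)])
Fold: move[2]->L => UULLDLD (positions: [(0, 0), (0, 1), (0, 2), (-1, 2), (-2, 2), (-2, 1), (-3, 1), (-3, 0)])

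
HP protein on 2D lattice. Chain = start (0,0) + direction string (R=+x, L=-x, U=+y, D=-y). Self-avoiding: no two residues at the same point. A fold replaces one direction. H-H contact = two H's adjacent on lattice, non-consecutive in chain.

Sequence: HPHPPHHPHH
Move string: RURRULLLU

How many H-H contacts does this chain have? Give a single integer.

Positions: [(0, 0), (1, 0), (1, 1), (2, 1), (3, 1), (3, 2), (2, 2), (1, 2), (0, 2), (0, 3)]
No H-H contacts found.

Answer: 0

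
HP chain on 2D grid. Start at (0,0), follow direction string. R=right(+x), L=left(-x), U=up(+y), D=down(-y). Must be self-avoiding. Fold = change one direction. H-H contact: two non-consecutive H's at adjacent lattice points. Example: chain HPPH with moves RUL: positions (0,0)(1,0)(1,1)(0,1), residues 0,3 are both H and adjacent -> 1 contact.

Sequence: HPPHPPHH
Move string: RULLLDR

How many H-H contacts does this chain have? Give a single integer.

Answer: 2

Derivation:
Positions: [(0, 0), (1, 0), (1, 1), (0, 1), (-1, 1), (-2, 1), (-2, 0), (-1, 0)]
H-H contact: residue 0 @(0,0) - residue 7 @(-1, 0)
H-H contact: residue 0 @(0,0) - residue 3 @(0, 1)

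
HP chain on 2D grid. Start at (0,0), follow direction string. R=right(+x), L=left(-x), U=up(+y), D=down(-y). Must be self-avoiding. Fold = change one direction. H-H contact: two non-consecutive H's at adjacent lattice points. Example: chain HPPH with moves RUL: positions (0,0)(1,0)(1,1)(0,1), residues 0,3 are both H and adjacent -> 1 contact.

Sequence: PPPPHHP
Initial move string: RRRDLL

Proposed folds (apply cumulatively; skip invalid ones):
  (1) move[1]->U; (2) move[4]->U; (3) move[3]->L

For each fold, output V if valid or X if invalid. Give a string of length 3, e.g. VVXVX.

Initial: RRRDLL -> [(0, 0), (1, 0), (2, 0), (3, 0), (3, -1), (2, -1), (1, -1)]
Fold 1: move[1]->U => RURDLL INVALID (collision), skipped
Fold 2: move[4]->U => RRRDUL INVALID (collision), skipped
Fold 3: move[3]->L => RRRLLL INVALID (collision), skipped

Answer: XXX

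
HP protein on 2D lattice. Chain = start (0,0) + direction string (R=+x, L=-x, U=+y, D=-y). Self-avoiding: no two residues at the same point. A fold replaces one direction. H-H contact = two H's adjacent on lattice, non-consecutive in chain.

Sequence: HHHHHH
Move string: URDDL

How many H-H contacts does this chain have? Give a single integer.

Positions: [(0, 0), (0, 1), (1, 1), (1, 0), (1, -1), (0, -1)]
H-H contact: residue 0 @(0,0) - residue 3 @(1, 0)
H-H contact: residue 0 @(0,0) - residue 5 @(0, -1)

Answer: 2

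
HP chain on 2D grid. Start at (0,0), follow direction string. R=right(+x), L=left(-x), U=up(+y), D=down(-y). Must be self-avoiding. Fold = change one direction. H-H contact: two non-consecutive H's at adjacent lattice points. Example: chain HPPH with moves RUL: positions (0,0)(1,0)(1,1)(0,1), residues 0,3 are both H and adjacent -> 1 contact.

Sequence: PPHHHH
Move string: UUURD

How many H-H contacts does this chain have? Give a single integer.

Answer: 1

Derivation:
Positions: [(0, 0), (0, 1), (0, 2), (0, 3), (1, 3), (1, 2)]
H-H contact: residue 2 @(0,2) - residue 5 @(1, 2)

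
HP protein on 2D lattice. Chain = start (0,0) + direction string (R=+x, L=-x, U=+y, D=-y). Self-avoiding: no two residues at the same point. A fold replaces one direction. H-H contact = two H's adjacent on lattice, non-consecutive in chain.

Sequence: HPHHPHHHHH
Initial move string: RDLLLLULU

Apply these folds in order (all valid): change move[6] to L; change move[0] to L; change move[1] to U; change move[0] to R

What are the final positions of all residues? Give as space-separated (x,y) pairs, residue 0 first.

Answer: (0,0) (1,0) (1,1) (0,1) (-1,1) (-2,1) (-3,1) (-4,1) (-5,1) (-5,2)

Derivation:
Initial moves: RDLLLLULU
Fold: move[6]->L => RDLLLLLLU (positions: [(0, 0), (1, 0), (1, -1), (0, -1), (-1, -1), (-2, -1), (-3, -1), (-4, -1), (-5, -1), (-5, 0)])
Fold: move[0]->L => LDLLLLLLU (positions: [(0, 0), (-1, 0), (-1, -1), (-2, -1), (-3, -1), (-4, -1), (-5, -1), (-6, -1), (-7, -1), (-7, 0)])
Fold: move[1]->U => LULLLLLLU (positions: [(0, 0), (-1, 0), (-1, 1), (-2, 1), (-3, 1), (-4, 1), (-5, 1), (-6, 1), (-7, 1), (-7, 2)])
Fold: move[0]->R => RULLLLLLU (positions: [(0, 0), (1, 0), (1, 1), (0, 1), (-1, 1), (-2, 1), (-3, 1), (-4, 1), (-5, 1), (-5, 2)])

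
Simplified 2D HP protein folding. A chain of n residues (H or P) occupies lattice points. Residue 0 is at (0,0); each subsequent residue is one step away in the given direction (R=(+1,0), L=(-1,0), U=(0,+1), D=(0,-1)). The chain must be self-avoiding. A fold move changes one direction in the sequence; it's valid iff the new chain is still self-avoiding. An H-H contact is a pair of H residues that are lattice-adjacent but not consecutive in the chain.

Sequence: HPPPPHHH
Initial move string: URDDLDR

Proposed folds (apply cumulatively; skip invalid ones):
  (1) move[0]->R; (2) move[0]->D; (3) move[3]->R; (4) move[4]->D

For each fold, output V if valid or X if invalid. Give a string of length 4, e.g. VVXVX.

Answer: VVXV

Derivation:
Initial: URDDLDR -> [(0, 0), (0, 1), (1, 1), (1, 0), (1, -1), (0, -1), (0, -2), (1, -2)]
Fold 1: move[0]->R => RRDDLDR VALID
Fold 2: move[0]->D => DRDDLDR VALID
Fold 3: move[3]->R => DRDRLDR INVALID (collision), skipped
Fold 4: move[4]->D => DRDDDDR VALID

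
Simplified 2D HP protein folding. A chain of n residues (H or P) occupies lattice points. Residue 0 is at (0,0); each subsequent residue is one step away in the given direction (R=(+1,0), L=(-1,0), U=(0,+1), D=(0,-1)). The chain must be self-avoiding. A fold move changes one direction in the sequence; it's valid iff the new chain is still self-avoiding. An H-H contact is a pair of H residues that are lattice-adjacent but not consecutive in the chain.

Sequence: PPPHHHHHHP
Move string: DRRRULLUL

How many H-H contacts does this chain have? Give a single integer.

Answer: 1

Derivation:
Positions: [(0, 0), (0, -1), (1, -1), (2, -1), (3, -1), (3, 0), (2, 0), (1, 0), (1, 1), (0, 1)]
H-H contact: residue 3 @(2,-1) - residue 6 @(2, 0)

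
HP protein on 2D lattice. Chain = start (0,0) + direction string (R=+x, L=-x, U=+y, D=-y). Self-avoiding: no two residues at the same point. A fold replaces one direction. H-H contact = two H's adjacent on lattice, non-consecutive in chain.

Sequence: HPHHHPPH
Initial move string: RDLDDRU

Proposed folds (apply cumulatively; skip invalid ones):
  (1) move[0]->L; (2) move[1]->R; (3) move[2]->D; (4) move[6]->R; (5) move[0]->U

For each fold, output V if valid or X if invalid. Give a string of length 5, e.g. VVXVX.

Initial: RDLDDRU -> [(0, 0), (1, 0), (1, -1), (0, -1), (0, -2), (0, -3), (1, -3), (1, -2)]
Fold 1: move[0]->L => LDLDDRU VALID
Fold 2: move[1]->R => LRLDDRU INVALID (collision), skipped
Fold 3: move[2]->D => LDDDDRU VALID
Fold 4: move[6]->R => LDDDDRR VALID
Fold 5: move[0]->U => UDDDDRR INVALID (collision), skipped

Answer: VXVVX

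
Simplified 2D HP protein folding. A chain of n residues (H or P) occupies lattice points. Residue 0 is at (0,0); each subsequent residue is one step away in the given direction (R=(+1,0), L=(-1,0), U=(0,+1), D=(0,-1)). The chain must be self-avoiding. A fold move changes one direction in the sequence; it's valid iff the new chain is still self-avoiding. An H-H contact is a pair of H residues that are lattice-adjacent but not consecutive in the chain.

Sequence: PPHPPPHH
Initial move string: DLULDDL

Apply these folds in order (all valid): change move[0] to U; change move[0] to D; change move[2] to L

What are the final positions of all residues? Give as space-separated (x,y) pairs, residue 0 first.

Initial moves: DLULDDL
Fold: move[0]->U => ULULDDL (positions: [(0, 0), (0, 1), (-1, 1), (-1, 2), (-2, 2), (-2, 1), (-2, 0), (-3, 0)])
Fold: move[0]->D => DLULDDL (positions: [(0, 0), (0, -1), (-1, -1), (-1, 0), (-2, 0), (-2, -1), (-2, -2), (-3, -2)])
Fold: move[2]->L => DLLLDDL (positions: [(0, 0), (0, -1), (-1, -1), (-2, -1), (-3, -1), (-3, -2), (-3, -3), (-4, -3)])

Answer: (0,0) (0,-1) (-1,-1) (-2,-1) (-3,-1) (-3,-2) (-3,-3) (-4,-3)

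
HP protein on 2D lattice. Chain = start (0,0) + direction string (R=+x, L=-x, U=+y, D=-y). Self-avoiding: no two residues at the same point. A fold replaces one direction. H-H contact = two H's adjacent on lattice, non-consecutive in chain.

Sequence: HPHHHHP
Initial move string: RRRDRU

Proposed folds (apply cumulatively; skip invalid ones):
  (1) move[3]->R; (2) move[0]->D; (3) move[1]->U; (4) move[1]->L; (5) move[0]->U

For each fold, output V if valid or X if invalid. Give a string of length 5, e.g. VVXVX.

Answer: VVXXV

Derivation:
Initial: RRRDRU -> [(0, 0), (1, 0), (2, 0), (3, 0), (3, -1), (4, -1), (4, 0)]
Fold 1: move[3]->R => RRRRRU VALID
Fold 2: move[0]->D => DRRRRU VALID
Fold 3: move[1]->U => DURRRU INVALID (collision), skipped
Fold 4: move[1]->L => DLRRRU INVALID (collision), skipped
Fold 5: move[0]->U => URRRRU VALID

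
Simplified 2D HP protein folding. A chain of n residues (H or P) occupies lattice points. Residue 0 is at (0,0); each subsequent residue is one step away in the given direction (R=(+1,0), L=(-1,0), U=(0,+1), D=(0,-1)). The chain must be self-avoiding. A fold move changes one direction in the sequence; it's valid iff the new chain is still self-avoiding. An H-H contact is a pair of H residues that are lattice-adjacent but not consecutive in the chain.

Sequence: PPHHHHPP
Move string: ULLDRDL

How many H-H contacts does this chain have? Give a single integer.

Answer: 1

Derivation:
Positions: [(0, 0), (0, 1), (-1, 1), (-2, 1), (-2, 0), (-1, 0), (-1, -1), (-2, -1)]
H-H contact: residue 2 @(-1,1) - residue 5 @(-1, 0)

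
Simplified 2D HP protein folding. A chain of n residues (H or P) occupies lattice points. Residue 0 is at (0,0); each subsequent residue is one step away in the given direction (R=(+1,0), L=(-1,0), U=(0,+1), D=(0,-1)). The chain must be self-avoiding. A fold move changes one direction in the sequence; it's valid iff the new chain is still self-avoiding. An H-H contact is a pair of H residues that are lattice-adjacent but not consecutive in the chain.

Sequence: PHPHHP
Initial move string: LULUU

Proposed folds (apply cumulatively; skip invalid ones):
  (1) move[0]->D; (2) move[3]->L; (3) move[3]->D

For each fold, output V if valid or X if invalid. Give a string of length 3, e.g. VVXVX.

Initial: LULUU -> [(0, 0), (-1, 0), (-1, 1), (-2, 1), (-2, 2), (-2, 3)]
Fold 1: move[0]->D => DULUU INVALID (collision), skipped
Fold 2: move[3]->L => LULLU VALID
Fold 3: move[3]->D => LULDU INVALID (collision), skipped

Answer: XVX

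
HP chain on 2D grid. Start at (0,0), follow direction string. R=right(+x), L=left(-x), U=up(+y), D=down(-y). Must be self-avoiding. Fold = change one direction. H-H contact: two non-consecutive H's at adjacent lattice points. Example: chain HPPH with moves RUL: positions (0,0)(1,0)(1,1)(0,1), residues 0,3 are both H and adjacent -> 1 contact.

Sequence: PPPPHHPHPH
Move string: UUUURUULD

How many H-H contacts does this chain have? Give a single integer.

Answer: 1

Derivation:
Positions: [(0, 0), (0, 1), (0, 2), (0, 3), (0, 4), (1, 4), (1, 5), (1, 6), (0, 6), (0, 5)]
H-H contact: residue 4 @(0,4) - residue 9 @(0, 5)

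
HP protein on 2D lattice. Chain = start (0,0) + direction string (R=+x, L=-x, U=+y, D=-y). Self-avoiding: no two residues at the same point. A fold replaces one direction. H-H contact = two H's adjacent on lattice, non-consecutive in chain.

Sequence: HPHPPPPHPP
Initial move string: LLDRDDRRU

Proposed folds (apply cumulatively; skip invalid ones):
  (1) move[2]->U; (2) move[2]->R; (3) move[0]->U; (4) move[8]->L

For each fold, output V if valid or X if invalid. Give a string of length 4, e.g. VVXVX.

Initial: LLDRDDRRU -> [(0, 0), (-1, 0), (-2, 0), (-2, -1), (-1, -1), (-1, -2), (-1, -3), (0, -3), (1, -3), (1, -2)]
Fold 1: move[2]->U => LLURDDRRU INVALID (collision), skipped
Fold 2: move[2]->R => LLRRDDRRU INVALID (collision), skipped
Fold 3: move[0]->U => ULDRDDRRU INVALID (collision), skipped
Fold 4: move[8]->L => LLDRDDRRL INVALID (collision), skipped

Answer: XXXX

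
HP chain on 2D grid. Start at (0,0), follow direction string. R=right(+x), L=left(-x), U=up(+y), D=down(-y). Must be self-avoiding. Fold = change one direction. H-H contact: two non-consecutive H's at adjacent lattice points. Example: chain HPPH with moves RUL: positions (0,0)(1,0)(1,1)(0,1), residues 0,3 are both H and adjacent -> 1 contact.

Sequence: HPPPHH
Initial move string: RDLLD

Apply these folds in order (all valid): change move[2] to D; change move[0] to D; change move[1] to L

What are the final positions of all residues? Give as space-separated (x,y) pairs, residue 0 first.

Initial moves: RDLLD
Fold: move[2]->D => RDDLD (positions: [(0, 0), (1, 0), (1, -1), (1, -2), (0, -2), (0, -3)])
Fold: move[0]->D => DDDLD (positions: [(0, 0), (0, -1), (0, -2), (0, -3), (-1, -3), (-1, -4)])
Fold: move[1]->L => DLDLD (positions: [(0, 0), (0, -1), (-1, -1), (-1, -2), (-2, -2), (-2, -3)])

Answer: (0,0) (0,-1) (-1,-1) (-1,-2) (-2,-2) (-2,-3)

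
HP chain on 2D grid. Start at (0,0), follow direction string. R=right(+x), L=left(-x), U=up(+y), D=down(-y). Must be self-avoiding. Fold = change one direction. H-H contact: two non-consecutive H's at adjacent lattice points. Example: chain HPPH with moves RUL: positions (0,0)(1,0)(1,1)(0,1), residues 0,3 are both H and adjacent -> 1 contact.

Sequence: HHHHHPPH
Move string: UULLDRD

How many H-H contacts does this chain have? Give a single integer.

Positions: [(0, 0), (0, 1), (0, 2), (-1, 2), (-2, 2), (-2, 1), (-1, 1), (-1, 0)]
H-H contact: residue 0 @(0,0) - residue 7 @(-1, 0)

Answer: 1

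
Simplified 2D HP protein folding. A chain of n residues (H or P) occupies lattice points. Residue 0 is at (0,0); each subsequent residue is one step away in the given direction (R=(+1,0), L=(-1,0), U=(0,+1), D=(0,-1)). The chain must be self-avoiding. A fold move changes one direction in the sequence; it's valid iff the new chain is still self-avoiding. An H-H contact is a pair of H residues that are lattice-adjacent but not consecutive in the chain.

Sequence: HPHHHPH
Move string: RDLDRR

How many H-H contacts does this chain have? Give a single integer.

Positions: [(0, 0), (1, 0), (1, -1), (0, -1), (0, -2), (1, -2), (2, -2)]
H-H contact: residue 0 @(0,0) - residue 3 @(0, -1)

Answer: 1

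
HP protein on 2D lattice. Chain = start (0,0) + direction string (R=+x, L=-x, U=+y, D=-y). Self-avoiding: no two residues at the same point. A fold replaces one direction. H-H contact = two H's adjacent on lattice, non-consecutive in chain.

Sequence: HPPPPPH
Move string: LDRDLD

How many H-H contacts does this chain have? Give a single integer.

Answer: 0

Derivation:
Positions: [(0, 0), (-1, 0), (-1, -1), (0, -1), (0, -2), (-1, -2), (-1, -3)]
No H-H contacts found.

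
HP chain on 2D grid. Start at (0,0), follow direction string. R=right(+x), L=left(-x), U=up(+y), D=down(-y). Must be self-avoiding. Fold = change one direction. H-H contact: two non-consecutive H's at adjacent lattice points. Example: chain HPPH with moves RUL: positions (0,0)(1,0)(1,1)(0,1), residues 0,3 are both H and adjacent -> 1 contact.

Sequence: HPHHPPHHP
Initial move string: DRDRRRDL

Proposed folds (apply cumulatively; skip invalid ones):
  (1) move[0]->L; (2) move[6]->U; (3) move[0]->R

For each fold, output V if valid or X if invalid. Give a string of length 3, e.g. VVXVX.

Initial: DRDRRRDL -> [(0, 0), (0, -1), (1, -1), (1, -2), (2, -2), (3, -2), (4, -2), (4, -3), (3, -3)]
Fold 1: move[0]->L => LRDRRRDL INVALID (collision), skipped
Fold 2: move[6]->U => DRDRRRUL VALID
Fold 3: move[0]->R => RRDRRRUL VALID

Answer: XVV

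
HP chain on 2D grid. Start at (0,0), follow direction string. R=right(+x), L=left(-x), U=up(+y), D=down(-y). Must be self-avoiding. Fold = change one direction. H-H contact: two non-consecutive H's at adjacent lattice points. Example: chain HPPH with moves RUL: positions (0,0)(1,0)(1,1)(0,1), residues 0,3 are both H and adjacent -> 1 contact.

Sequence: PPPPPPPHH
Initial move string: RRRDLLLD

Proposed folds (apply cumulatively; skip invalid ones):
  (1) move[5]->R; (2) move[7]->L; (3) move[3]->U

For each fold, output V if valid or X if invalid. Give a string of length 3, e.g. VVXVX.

Answer: XVV

Derivation:
Initial: RRRDLLLD -> [(0, 0), (1, 0), (2, 0), (3, 0), (3, -1), (2, -1), (1, -1), (0, -1), (0, -2)]
Fold 1: move[5]->R => RRRDLRLD INVALID (collision), skipped
Fold 2: move[7]->L => RRRDLLLL VALID
Fold 3: move[3]->U => RRRULLLL VALID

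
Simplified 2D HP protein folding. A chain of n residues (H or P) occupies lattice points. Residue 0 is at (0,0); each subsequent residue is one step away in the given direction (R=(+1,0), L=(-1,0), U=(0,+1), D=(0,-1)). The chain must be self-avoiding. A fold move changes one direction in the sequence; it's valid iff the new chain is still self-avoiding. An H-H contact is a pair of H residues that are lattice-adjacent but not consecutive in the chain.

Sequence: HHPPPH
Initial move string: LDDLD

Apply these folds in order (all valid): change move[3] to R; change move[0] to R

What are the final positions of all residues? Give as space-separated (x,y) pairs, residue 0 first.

Answer: (0,0) (1,0) (1,-1) (1,-2) (2,-2) (2,-3)

Derivation:
Initial moves: LDDLD
Fold: move[3]->R => LDDRD (positions: [(0, 0), (-1, 0), (-1, -1), (-1, -2), (0, -2), (0, -3)])
Fold: move[0]->R => RDDRD (positions: [(0, 0), (1, 0), (1, -1), (1, -2), (2, -2), (2, -3)])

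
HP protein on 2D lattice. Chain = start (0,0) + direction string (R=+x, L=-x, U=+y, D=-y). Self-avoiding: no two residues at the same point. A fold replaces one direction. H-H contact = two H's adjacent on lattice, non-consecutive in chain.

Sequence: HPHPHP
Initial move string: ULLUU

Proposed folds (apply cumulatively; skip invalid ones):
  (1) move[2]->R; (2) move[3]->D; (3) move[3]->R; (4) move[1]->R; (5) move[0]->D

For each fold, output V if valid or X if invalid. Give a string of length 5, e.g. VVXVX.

Initial: ULLUU -> [(0, 0), (0, 1), (-1, 1), (-2, 1), (-2, 2), (-2, 3)]
Fold 1: move[2]->R => ULRUU INVALID (collision), skipped
Fold 2: move[3]->D => ULLDU INVALID (collision), skipped
Fold 3: move[3]->R => ULLRU INVALID (collision), skipped
Fold 4: move[1]->R => URLUU INVALID (collision), skipped
Fold 5: move[0]->D => DLLUU VALID

Answer: XXXXV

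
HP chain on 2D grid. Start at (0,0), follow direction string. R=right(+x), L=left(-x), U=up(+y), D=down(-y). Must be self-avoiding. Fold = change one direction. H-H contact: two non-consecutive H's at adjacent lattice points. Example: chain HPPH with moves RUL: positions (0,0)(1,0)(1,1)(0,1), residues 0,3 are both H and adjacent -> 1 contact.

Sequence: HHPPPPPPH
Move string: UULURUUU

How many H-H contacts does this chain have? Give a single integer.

Answer: 0

Derivation:
Positions: [(0, 0), (0, 1), (0, 2), (-1, 2), (-1, 3), (0, 3), (0, 4), (0, 5), (0, 6)]
No H-H contacts found.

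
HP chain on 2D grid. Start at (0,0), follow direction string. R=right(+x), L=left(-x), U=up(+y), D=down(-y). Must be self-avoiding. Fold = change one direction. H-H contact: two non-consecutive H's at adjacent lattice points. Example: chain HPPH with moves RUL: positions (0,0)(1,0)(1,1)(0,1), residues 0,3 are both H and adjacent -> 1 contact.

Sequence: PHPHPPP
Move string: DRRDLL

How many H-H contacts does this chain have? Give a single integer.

Answer: 0

Derivation:
Positions: [(0, 0), (0, -1), (1, -1), (2, -1), (2, -2), (1, -2), (0, -2)]
No H-H contacts found.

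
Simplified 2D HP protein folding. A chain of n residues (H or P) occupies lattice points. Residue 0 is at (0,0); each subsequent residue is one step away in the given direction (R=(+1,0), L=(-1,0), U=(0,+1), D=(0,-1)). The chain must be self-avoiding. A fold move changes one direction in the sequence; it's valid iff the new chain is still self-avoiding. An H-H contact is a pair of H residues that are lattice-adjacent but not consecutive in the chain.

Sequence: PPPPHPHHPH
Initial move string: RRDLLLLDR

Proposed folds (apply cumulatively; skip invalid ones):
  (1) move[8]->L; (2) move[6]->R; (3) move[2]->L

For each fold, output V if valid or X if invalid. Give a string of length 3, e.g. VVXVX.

Answer: VXX

Derivation:
Initial: RRDLLLLDR -> [(0, 0), (1, 0), (2, 0), (2, -1), (1, -1), (0, -1), (-1, -1), (-2, -1), (-2, -2), (-1, -2)]
Fold 1: move[8]->L => RRDLLLLDL VALID
Fold 2: move[6]->R => RRDLLLRDL INVALID (collision), skipped
Fold 3: move[2]->L => RRLLLLLDL INVALID (collision), skipped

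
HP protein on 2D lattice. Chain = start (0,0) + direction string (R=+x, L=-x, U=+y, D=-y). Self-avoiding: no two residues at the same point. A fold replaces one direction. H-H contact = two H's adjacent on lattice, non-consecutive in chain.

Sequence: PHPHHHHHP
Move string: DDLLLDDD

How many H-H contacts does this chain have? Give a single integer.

Positions: [(0, 0), (0, -1), (0, -2), (-1, -2), (-2, -2), (-3, -2), (-3, -3), (-3, -4), (-3, -5)]
No H-H contacts found.

Answer: 0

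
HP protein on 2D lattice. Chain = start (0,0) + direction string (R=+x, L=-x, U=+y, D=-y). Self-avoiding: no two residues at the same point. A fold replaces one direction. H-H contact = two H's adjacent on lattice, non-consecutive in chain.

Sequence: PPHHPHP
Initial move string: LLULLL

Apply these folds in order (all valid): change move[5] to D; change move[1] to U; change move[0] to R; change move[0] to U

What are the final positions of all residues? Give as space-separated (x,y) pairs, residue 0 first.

Initial moves: LLULLL
Fold: move[5]->D => LLULLD (positions: [(0, 0), (-1, 0), (-2, 0), (-2, 1), (-3, 1), (-4, 1), (-4, 0)])
Fold: move[1]->U => LUULLD (positions: [(0, 0), (-1, 0), (-1, 1), (-1, 2), (-2, 2), (-3, 2), (-3, 1)])
Fold: move[0]->R => RUULLD (positions: [(0, 0), (1, 0), (1, 1), (1, 2), (0, 2), (-1, 2), (-1, 1)])
Fold: move[0]->U => UUULLD (positions: [(0, 0), (0, 1), (0, 2), (0, 3), (-1, 3), (-2, 3), (-2, 2)])

Answer: (0,0) (0,1) (0,2) (0,3) (-1,3) (-2,3) (-2,2)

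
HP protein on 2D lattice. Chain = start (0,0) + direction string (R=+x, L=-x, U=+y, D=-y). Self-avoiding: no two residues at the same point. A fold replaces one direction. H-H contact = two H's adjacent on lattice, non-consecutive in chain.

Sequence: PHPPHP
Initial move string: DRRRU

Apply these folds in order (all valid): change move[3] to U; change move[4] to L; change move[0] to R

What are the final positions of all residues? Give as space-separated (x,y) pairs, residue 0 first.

Initial moves: DRRRU
Fold: move[3]->U => DRRUU (positions: [(0, 0), (0, -1), (1, -1), (2, -1), (2, 0), (2, 1)])
Fold: move[4]->L => DRRUL (positions: [(0, 0), (0, -1), (1, -1), (2, -1), (2, 0), (1, 0)])
Fold: move[0]->R => RRRUL (positions: [(0, 0), (1, 0), (2, 0), (3, 0), (3, 1), (2, 1)])

Answer: (0,0) (1,0) (2,0) (3,0) (3,1) (2,1)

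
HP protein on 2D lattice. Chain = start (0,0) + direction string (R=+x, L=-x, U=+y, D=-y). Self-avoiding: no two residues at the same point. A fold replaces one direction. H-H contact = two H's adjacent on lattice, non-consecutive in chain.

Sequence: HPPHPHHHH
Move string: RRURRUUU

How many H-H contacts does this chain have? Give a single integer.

Positions: [(0, 0), (1, 0), (2, 0), (2, 1), (3, 1), (4, 1), (4, 2), (4, 3), (4, 4)]
No H-H contacts found.

Answer: 0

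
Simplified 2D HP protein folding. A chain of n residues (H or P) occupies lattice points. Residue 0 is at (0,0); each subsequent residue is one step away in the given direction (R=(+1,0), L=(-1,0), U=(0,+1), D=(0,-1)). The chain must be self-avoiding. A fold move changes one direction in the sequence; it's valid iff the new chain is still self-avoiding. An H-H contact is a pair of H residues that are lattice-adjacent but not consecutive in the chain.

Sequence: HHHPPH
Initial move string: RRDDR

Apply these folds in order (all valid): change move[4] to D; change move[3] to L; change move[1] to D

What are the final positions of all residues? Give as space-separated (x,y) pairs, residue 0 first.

Initial moves: RRDDR
Fold: move[4]->D => RRDDD (positions: [(0, 0), (1, 0), (2, 0), (2, -1), (2, -2), (2, -3)])
Fold: move[3]->L => RRDLD (positions: [(0, 0), (1, 0), (2, 0), (2, -1), (1, -1), (1, -2)])
Fold: move[1]->D => RDDLD (positions: [(0, 0), (1, 0), (1, -1), (1, -2), (0, -2), (0, -3)])

Answer: (0,0) (1,0) (1,-1) (1,-2) (0,-2) (0,-3)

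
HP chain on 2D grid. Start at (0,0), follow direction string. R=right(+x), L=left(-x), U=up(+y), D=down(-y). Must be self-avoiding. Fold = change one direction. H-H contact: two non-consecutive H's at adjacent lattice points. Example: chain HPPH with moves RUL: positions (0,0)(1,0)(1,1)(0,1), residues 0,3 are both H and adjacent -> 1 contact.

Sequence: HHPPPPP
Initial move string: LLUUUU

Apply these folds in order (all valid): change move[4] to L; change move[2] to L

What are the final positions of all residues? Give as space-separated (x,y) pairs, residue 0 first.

Initial moves: LLUUUU
Fold: move[4]->L => LLUULU (positions: [(0, 0), (-1, 0), (-2, 0), (-2, 1), (-2, 2), (-3, 2), (-3, 3)])
Fold: move[2]->L => LLLULU (positions: [(0, 0), (-1, 0), (-2, 0), (-3, 0), (-3, 1), (-4, 1), (-4, 2)])

Answer: (0,0) (-1,0) (-2,0) (-3,0) (-3,1) (-4,1) (-4,2)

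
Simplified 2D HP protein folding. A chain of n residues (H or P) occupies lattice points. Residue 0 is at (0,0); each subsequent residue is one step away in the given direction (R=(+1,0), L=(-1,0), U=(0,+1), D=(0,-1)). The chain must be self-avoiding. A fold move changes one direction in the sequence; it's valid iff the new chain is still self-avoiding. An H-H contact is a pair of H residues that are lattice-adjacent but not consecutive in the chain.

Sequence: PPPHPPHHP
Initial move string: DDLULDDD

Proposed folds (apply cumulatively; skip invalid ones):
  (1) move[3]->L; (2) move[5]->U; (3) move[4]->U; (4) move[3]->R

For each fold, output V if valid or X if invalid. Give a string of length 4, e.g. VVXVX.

Answer: VXXX

Derivation:
Initial: DDLULDDD -> [(0, 0), (0, -1), (0, -2), (-1, -2), (-1, -1), (-2, -1), (-2, -2), (-2, -3), (-2, -4)]
Fold 1: move[3]->L => DDLLLDDD VALID
Fold 2: move[5]->U => DDLLLUDD INVALID (collision), skipped
Fold 3: move[4]->U => DDLLUDDD INVALID (collision), skipped
Fold 4: move[3]->R => DDLRLDDD INVALID (collision), skipped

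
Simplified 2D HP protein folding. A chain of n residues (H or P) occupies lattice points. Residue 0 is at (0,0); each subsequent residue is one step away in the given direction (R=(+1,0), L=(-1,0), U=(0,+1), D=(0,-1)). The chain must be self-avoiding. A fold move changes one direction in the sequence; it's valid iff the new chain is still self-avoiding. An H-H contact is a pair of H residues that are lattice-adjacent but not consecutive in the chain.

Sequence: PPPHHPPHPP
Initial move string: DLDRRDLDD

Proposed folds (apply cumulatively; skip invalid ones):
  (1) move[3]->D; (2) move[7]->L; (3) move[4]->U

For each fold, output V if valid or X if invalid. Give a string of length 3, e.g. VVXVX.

Initial: DLDRRDLDD -> [(0, 0), (0, -1), (-1, -1), (-1, -2), (0, -2), (1, -2), (1, -3), (0, -3), (0, -4), (0, -5)]
Fold 1: move[3]->D => DLDDRDLDD VALID
Fold 2: move[7]->L => DLDDRDLLD VALID
Fold 3: move[4]->U => DLDDUDLLD INVALID (collision), skipped

Answer: VVX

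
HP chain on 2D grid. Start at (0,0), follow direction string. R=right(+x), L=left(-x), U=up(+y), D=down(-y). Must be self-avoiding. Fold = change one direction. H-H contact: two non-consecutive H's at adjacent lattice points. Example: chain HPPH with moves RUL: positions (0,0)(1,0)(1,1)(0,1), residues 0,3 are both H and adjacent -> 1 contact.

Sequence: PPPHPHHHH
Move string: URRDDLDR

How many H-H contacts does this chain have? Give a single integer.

Positions: [(0, 0), (0, 1), (1, 1), (2, 1), (2, 0), (2, -1), (1, -1), (1, -2), (2, -2)]
H-H contact: residue 5 @(2,-1) - residue 8 @(2, -2)

Answer: 1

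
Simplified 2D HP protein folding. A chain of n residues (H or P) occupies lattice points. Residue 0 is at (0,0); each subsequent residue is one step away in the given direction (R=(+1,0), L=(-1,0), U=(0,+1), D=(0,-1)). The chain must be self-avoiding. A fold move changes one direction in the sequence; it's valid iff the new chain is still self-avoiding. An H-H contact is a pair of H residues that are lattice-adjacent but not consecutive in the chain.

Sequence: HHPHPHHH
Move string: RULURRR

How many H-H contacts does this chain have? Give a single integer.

Positions: [(0, 0), (1, 0), (1, 1), (0, 1), (0, 2), (1, 2), (2, 2), (3, 2)]
H-H contact: residue 0 @(0,0) - residue 3 @(0, 1)

Answer: 1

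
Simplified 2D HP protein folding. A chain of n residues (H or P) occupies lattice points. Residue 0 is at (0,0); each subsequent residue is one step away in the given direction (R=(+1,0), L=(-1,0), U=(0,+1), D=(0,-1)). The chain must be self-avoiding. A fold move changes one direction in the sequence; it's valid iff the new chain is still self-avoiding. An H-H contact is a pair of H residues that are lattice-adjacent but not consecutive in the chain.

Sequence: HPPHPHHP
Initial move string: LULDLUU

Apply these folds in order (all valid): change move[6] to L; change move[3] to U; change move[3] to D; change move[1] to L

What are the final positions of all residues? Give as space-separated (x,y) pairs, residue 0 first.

Initial moves: LULDLUU
Fold: move[6]->L => LULDLUL (positions: [(0, 0), (-1, 0), (-1, 1), (-2, 1), (-2, 0), (-3, 0), (-3, 1), (-4, 1)])
Fold: move[3]->U => LULULUL (positions: [(0, 0), (-1, 0), (-1, 1), (-2, 1), (-2, 2), (-3, 2), (-3, 3), (-4, 3)])
Fold: move[3]->D => LULDLUL (positions: [(0, 0), (-1, 0), (-1, 1), (-2, 1), (-2, 0), (-3, 0), (-3, 1), (-4, 1)])
Fold: move[1]->L => LLLDLUL (positions: [(0, 0), (-1, 0), (-2, 0), (-3, 0), (-3, -1), (-4, -1), (-4, 0), (-5, 0)])

Answer: (0,0) (-1,0) (-2,0) (-3,0) (-3,-1) (-4,-1) (-4,0) (-5,0)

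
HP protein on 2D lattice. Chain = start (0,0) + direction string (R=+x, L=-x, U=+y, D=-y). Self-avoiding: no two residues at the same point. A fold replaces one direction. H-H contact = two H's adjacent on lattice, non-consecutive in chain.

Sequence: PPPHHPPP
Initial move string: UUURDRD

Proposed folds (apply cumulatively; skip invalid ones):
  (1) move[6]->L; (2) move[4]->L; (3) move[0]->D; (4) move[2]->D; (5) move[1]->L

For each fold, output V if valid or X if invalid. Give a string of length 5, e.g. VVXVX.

Answer: XXXXX

Derivation:
Initial: UUURDRD -> [(0, 0), (0, 1), (0, 2), (0, 3), (1, 3), (1, 2), (2, 2), (2, 1)]
Fold 1: move[6]->L => UUURDRL INVALID (collision), skipped
Fold 2: move[4]->L => UUURLRD INVALID (collision), skipped
Fold 3: move[0]->D => DUURDRD INVALID (collision), skipped
Fold 4: move[2]->D => UUDRDRD INVALID (collision), skipped
Fold 5: move[1]->L => ULURDRD INVALID (collision), skipped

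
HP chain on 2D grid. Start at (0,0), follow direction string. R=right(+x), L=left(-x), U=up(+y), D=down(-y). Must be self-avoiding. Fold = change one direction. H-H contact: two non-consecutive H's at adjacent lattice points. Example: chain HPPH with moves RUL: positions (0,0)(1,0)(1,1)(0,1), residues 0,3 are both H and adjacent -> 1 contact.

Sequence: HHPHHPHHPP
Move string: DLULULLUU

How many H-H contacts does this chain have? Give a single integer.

Answer: 1

Derivation:
Positions: [(0, 0), (0, -1), (-1, -1), (-1, 0), (-2, 0), (-2, 1), (-3, 1), (-4, 1), (-4, 2), (-4, 3)]
H-H contact: residue 0 @(0,0) - residue 3 @(-1, 0)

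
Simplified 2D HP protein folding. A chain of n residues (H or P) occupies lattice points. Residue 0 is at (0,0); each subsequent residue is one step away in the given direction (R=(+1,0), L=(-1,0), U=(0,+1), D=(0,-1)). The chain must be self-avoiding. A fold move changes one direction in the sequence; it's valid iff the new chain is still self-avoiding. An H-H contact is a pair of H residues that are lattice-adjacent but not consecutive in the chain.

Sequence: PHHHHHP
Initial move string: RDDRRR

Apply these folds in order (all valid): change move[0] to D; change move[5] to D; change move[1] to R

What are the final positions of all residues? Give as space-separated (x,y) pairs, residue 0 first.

Answer: (0,0) (0,-1) (1,-1) (1,-2) (2,-2) (3,-2) (3,-3)

Derivation:
Initial moves: RDDRRR
Fold: move[0]->D => DDDRRR (positions: [(0, 0), (0, -1), (0, -2), (0, -3), (1, -3), (2, -3), (3, -3)])
Fold: move[5]->D => DDDRRD (positions: [(0, 0), (0, -1), (0, -2), (0, -3), (1, -3), (2, -3), (2, -4)])
Fold: move[1]->R => DRDRRD (positions: [(0, 0), (0, -1), (1, -1), (1, -2), (2, -2), (3, -2), (3, -3)])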